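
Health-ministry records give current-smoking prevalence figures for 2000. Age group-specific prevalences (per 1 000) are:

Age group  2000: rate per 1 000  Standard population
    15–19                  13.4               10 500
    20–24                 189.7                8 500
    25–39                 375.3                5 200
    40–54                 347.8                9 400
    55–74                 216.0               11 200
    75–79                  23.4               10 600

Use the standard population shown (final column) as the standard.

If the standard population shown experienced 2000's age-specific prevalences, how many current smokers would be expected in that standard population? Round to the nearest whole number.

Expected current smokers = Σ (standard pop × age-specific rate ÷ 1 000)
= 10 500×13.4/1 000 + 8 500×189.7/1 000 + 5 200×375.3/1 000 + 9 400×347.8/1 000 + 11 200×216.0/1 000 + 10 600×23.4/1 000
= 140.70 + 1612.45 + 1951.56 + 3269.32 + 2419.20 + 248.04 = 9641.27.

9641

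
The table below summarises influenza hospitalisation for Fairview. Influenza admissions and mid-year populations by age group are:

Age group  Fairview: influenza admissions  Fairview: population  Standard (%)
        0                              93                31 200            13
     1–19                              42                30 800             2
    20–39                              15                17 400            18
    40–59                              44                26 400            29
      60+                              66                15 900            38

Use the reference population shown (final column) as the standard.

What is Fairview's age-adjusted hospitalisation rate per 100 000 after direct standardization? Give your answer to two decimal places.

263.06

Age-specific rates per 100 000 for Fairview: 298.08, 136.36, 86.21, 166.67, 415.09.
Standard weights: 0.13, 0.02, 0.18, 0.29, 0.38.
Standardized rate: 0.1300×298.08 + 0.0200×136.36 + 0.1800×86.21 + 0.2900×166.67 + 0.3800×415.09 = 263.0637 per 100 000.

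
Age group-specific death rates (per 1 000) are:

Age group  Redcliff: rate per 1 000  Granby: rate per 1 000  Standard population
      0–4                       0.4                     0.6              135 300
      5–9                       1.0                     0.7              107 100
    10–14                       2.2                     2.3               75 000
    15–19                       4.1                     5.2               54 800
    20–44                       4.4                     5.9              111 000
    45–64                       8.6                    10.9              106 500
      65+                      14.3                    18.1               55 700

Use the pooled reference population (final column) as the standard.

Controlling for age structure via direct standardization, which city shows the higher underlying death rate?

Standard total = 645 400; weights = 0.2096, 0.1659, 0.1162, 0.0849, 0.1720, 0.1650, 0.0863.
Redcliff: 0.2096×0.4 + 0.1659×1.0 + 0.1162×2.2 + 0.0849×4.1 + 0.1720×4.4 + 0.1650×8.6 + 0.0863×14.3 = 4.2636 per 1 000.
Granby: 0.2096×0.6 + 0.1659×0.7 + 0.1162×2.3 + 0.0849×5.2 + 0.1720×5.9 + 0.1650×10.9 + 0.0863×18.1 = 5.3262 per 1 000.

Granby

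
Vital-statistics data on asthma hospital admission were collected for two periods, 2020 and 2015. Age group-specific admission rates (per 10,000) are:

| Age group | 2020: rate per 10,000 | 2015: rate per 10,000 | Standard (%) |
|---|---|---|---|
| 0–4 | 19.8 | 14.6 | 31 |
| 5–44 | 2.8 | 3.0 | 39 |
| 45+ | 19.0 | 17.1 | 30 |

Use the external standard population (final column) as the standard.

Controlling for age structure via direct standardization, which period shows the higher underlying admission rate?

2020

Standard weights: 0.31, 0.39, 0.30.
2020: 0.3100×19.8 + 0.3900×2.8 + 0.3000×19.0 = 12.9300 per 10,000.
2015: 0.3100×14.6 + 0.3900×3.0 + 0.3000×17.1 = 10.8260 per 10,000.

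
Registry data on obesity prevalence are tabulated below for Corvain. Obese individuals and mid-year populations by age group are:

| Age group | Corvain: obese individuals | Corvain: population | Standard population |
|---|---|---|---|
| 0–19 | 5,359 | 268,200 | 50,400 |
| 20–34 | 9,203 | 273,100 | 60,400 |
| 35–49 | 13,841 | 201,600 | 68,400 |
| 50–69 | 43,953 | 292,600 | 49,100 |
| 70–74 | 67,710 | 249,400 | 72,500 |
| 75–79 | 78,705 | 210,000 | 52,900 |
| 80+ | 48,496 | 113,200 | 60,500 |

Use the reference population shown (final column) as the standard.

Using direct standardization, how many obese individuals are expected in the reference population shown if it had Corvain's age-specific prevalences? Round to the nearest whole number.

Age-specific rates per 1,000 for Corvain: 19.981, 33.698, 68.656, 150.215, 271.492, 374.786, 428.410.
Expected obese individuals = Σ (standard pop × age-specific rate ÷ 1,000)
= 50,400×19.981/1,000 + 60,400×33.698/1,000 + 68,400×68.656/1,000 + 49,100×150.215/1,000 + 72,500×271.492/1,000 + 52,900×374.786/1,000 + 60,500×428.410/1,000
= 1007.06 + 2035.38 + 4696.05 + 7375.57 + 19683.14 + 19826.16 + 25918.80 = 80542.16.

80542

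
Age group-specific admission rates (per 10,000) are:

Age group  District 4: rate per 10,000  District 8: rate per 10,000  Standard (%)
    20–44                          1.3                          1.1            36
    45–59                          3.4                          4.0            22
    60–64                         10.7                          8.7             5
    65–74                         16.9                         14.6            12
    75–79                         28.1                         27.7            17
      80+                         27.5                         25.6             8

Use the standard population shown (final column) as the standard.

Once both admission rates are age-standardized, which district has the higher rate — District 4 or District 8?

Standard weights: 0.36, 0.22, 0.05, 0.12, 0.17, 0.08.
District 4: 0.3600×1.3 + 0.2200×3.4 + 0.0500×10.7 + 0.1200×16.9 + 0.1700×28.1 + 0.0800×27.5 = 10.7560 per 10,000.
District 8: 0.3600×1.1 + 0.2200×4.0 + 0.0500×8.7 + 0.1200×14.6 + 0.1700×27.7 + 0.0800×25.6 = 10.2200 per 10,000.

District 4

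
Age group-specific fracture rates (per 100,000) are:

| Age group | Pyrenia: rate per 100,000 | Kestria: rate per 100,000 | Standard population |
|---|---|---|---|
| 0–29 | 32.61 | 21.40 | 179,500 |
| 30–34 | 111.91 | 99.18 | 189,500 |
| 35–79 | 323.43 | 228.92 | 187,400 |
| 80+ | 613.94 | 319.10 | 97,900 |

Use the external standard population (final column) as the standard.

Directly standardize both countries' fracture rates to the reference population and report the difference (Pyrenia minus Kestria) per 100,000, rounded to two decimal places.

77.95

Standard total = 654,300; weights = 0.2743, 0.2896, 0.2864, 0.1496.
Pyrenia: 0.2743×32.61 + 0.2896×111.91 + 0.2864×323.43 + 0.1496×613.94 = 225.8535 per 100,000.
Kestria: 0.2743×21.40 + 0.2896×99.18 + 0.2864×228.92 + 0.1496×319.10 = 147.9068 per 100,000.
Difference = 225.8535 − 147.9068 = 77.9467.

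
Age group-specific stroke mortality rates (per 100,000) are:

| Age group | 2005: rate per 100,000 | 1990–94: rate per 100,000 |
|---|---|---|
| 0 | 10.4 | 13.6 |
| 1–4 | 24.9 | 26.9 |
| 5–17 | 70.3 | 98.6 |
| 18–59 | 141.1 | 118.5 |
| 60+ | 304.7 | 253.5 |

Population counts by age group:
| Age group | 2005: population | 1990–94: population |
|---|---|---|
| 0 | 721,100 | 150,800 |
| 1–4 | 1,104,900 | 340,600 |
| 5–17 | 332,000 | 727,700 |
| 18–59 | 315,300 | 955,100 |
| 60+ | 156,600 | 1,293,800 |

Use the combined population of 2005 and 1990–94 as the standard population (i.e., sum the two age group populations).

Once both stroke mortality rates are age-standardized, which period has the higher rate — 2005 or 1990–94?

Combined standard total = 6,097,900; weights = 0.1430, 0.2370, 0.1738, 0.2083, 0.2379.
2005: 0.1430×10.4 + 0.2370×24.9 + 0.1738×70.3 + 0.2083×141.1 + 0.2379×304.7 = 121.4759 per 100,000.
1990–94: 0.1430×13.6 + 0.2370×26.9 + 0.1738×98.6 + 0.2083×118.5 + 0.2379×253.5 = 110.4392 per 100,000.
The crude rates (57.25 vs 151.13) would put 1990–94 higher, but that reflects its age composition; once standardized to a common age structure, 2005 has the higher underlying rate.

2005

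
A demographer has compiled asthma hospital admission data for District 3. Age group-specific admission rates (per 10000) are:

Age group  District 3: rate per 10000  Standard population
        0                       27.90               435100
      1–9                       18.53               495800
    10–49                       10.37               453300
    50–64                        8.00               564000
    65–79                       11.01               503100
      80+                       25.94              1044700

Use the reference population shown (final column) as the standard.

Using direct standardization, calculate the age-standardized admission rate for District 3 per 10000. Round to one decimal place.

Standard total = 3496000; weights = 0.1245, 0.1418, 0.1297, 0.1613, 0.1439, 0.2988.
Standardized rate: 0.1245×27.90 + 0.1418×18.53 + 0.1297×10.37 + 0.1613×8.00 + 0.1439×11.01 + 0.2988×25.94 = 18.0715 per 10000.

18.1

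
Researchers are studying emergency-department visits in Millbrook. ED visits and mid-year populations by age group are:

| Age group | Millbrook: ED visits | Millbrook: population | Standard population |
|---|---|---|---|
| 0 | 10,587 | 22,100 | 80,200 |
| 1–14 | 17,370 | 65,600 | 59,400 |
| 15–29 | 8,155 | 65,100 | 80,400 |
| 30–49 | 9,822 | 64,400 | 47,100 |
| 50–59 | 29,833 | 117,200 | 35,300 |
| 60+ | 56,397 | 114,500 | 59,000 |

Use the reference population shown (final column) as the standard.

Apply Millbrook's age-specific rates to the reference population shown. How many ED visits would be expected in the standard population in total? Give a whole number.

109449

Age-specific rates per 1,000 for Millbrook: 479.050, 264.787, 125.269, 152.516, 254.548, 492.550.
Expected ED visits = Σ (standard pop × age-specific rate ÷ 1,000)
= 80,200×479.050/1,000 + 59,400×264.787/1,000 + 80,400×125.269/1,000 + 47,100×152.516/1,000 + 35,300×254.548/1,000 + 59,000×492.550/1,000
= 38419.79 + 15728.32 + 10071.61 + 7183.48 + 8985.54 + 29060.46 = 109449.21.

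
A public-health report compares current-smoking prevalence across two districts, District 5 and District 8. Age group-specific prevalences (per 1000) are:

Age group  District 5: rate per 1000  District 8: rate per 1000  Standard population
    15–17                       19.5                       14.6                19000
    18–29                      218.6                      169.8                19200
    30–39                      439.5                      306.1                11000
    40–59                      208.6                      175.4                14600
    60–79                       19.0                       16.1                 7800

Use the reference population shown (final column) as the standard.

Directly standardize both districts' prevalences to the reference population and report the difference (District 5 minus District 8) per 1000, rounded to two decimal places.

Standard total = 71600; weights = 0.2654, 0.2682, 0.1536, 0.2039, 0.1089.
District 5: 0.2654×19.5 + 0.2682×218.6 + 0.1536×439.5 + 0.2039×208.6 + 0.1089×19.0 = 175.9201 per 1000.
District 8: 0.2654×14.6 + 0.2682×169.8 + 0.1536×306.1 + 0.2039×175.4 + 0.1089×16.1 = 133.9536 per 1000.
Difference = 175.9201 − 133.9536 = 41.9665.

41.97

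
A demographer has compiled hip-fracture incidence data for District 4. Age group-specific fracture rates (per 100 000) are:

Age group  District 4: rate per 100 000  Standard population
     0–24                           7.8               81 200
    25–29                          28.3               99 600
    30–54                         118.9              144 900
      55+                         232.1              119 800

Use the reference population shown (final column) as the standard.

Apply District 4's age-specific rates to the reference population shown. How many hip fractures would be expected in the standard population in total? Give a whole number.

485

Expected hip fractures = Σ (standard pop × age-specific rate ÷ 100 000)
= 81 200×7.8/100 000 + 99 600×28.3/100 000 + 144 900×118.9/100 000 + 119 800×232.1/100 000
= 6.33 + 28.19 + 172.29 + 278.06 = 484.86.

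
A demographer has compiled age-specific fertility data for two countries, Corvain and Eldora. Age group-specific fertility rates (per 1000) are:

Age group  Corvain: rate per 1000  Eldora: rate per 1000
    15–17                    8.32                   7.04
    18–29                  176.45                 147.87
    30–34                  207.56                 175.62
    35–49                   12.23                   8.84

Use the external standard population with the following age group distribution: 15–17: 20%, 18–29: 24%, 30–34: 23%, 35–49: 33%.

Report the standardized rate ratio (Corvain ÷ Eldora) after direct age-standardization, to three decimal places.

1.194

Standard weights: 0.20, 0.24, 0.23, 0.33.
Corvain: 0.2000×8.32 + 0.2400×176.45 + 0.2300×207.56 + 0.3300×12.23 = 95.7867 per 1000.
Eldora: 0.2000×7.04 + 0.2400×147.87 + 0.2300×175.62 + 0.3300×8.84 = 80.2066 per 1000.
Ratio = 95.7867 ÷ 80.2066 = 1.19425.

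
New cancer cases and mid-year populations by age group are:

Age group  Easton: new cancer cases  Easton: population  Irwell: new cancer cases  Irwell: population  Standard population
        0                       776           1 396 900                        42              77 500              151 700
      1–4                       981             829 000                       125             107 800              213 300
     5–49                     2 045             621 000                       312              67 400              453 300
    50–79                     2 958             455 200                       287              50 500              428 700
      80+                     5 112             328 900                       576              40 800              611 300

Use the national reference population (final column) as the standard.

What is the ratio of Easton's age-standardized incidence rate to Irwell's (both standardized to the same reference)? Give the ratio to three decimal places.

Age-specific rates per 100 000 for Easton: 55.55, 118.34, 329.31, 649.82, 1554.27.
For Irwell: 54.19, 115.96, 462.91, 568.32, 1411.76.
Standard total = 1 858 300; weights = 0.0816, 0.1148, 0.2439, 0.2307, 0.3290.
Easton: 0.0816×55.55 + 0.1148×118.34 + 0.2439×329.31 + 0.2307×649.82 + 0.3290×1554.27 = 759.6455 per 100 000.
Irwell: 0.0816×54.19 + 0.1148×115.96 + 0.2439×462.91 + 0.2307×568.32 + 0.3290×1411.76 = 726.1690 per 100 000.
Ratio = 759.6455 ÷ 726.1690 = 1.04610.

1.046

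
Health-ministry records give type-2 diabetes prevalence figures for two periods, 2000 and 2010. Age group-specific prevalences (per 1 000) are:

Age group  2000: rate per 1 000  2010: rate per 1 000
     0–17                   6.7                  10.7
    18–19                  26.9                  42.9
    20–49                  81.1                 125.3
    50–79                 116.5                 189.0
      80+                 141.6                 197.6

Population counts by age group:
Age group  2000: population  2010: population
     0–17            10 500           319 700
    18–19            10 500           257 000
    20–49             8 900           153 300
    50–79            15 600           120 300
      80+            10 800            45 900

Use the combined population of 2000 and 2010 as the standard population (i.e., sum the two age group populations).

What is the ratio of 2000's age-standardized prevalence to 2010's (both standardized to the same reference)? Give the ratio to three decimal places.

0.643

Combined standard total = 952 500; weights = 0.3467, 0.2808, 0.1703, 0.1427, 0.0595.
2000: 0.3467×6.7 + 0.2808×26.9 + 0.1703×81.1 + 0.1427×116.5 + 0.0595×141.6 = 48.7387 per 1 000.
2010: 0.3467×10.7 + 0.2808×42.9 + 0.1703×125.3 + 0.1427×189.0 + 0.0595×197.6 = 75.8232 per 1 000.
Ratio = 48.7387 ÷ 75.8232 = 0.64279.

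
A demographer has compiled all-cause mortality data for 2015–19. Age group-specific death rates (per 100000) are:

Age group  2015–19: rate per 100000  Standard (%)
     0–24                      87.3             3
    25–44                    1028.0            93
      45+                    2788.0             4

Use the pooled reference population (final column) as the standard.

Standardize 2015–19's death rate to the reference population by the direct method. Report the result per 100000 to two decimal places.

Standard weights: 0.03, 0.93, 0.04.
Standardized rate: 0.0300×87.3 + 0.9300×1028.0 + 0.0400×2788.0 = 1070.1790 per 100000.

1070.18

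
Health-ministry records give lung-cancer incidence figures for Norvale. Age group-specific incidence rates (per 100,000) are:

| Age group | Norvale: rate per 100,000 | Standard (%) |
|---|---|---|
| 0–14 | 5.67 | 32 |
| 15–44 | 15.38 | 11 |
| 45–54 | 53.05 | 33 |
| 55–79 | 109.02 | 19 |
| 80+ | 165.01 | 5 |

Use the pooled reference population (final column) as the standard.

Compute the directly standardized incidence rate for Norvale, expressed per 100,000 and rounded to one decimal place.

Standard weights: 0.32, 0.11, 0.33, 0.19, 0.05.
Standardized rate: 0.3200×5.67 + 0.1100×15.38 + 0.3300×53.05 + 0.1900×109.02 + 0.0500×165.01 = 49.9770 per 100,000.

50.0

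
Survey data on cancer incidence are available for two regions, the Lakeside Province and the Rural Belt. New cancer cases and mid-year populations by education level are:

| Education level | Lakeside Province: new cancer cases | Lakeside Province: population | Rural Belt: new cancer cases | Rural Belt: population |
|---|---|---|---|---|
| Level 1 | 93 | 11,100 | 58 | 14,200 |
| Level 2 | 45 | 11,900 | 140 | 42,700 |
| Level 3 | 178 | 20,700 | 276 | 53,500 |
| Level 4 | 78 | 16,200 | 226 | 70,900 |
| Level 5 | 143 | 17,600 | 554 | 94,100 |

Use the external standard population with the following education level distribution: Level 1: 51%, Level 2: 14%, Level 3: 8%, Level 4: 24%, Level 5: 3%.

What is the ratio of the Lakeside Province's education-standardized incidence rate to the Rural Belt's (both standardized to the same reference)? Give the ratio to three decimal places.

1.768

Education-specific rates per 100,000 for the Lakeside Province: 837.84, 378.15, 859.90, 481.48, 812.50.
For the Rural Belt: 408.45, 327.87, 515.89, 318.76, 588.74.
Standard weights: 0.51, 0.14, 0.08, 0.24, 0.03.
The Lakeside Province: 0.5100×837.84 + 0.1400×378.15 + 0.0800×859.90 + 0.2400×481.48 + 0.0300×812.50 = 688.9613 per 100,000.
The Rural Belt: 0.5100×408.45 + 0.1400×327.87 + 0.0800×515.89 + 0.2400×318.76 + 0.0300×588.74 = 389.6467 per 100,000.
Ratio = 688.9613 ÷ 389.6467 = 1.76817.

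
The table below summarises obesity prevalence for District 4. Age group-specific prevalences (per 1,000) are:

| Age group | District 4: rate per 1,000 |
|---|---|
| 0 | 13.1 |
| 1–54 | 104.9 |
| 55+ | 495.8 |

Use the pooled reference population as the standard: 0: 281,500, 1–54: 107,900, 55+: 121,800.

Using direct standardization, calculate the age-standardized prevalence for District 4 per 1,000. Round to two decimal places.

147.49

Standard total = 511,200; weights = 0.5507, 0.2111, 0.2383.
Standardized rate: 0.5507×13.1 + 0.2111×104.9 + 0.2383×495.8 = 147.4859 per 1,000.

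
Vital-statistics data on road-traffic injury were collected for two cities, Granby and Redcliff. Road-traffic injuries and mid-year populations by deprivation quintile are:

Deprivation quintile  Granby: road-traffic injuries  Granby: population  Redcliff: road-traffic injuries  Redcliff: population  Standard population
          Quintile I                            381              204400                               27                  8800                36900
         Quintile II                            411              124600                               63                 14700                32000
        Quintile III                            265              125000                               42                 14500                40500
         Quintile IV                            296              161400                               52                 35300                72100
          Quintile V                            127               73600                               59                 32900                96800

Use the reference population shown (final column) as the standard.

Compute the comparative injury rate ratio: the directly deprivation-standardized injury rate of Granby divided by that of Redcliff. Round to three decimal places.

Deprivation-specific rates per 100000 for Granby: 186.40, 329.86, 212.00, 183.40, 172.55.
For Redcliff: 306.82, 428.57, 289.66, 147.31, 179.33.
Standard total = 278300; weights = 0.1326, 0.1150, 0.1455, 0.2591, 0.3478.
Granby: 0.1326×186.40 + 0.1150×329.86 + 0.1455×212.00 + 0.2591×183.40 + 0.3478×172.55 = 201.0261 per 100000.
Redcliff: 0.1326×306.82 + 0.1150×428.57 + 0.1455×289.66 + 0.2591×147.31 + 0.3478×179.33 = 232.6523 per 100000.
Ratio = 201.0261 ÷ 232.6523 = 0.86406.

0.864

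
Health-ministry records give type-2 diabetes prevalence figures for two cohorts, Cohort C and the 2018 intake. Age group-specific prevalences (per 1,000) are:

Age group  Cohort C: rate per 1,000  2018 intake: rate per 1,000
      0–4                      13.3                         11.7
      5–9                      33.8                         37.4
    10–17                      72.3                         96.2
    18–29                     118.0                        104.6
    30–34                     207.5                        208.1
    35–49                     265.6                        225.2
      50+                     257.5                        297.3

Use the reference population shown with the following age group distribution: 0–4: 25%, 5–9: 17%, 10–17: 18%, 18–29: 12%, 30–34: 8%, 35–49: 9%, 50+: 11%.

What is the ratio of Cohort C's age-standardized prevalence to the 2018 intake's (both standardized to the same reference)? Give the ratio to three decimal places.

0.966

Standard weights: 0.25, 0.17, 0.18, 0.12, 0.08, 0.09, 0.11.
Cohort C: 0.2500×13.3 + 0.1700×33.8 + 0.1800×72.3 + 0.1200×118.0 + 0.0800×207.5 + 0.0900×265.6 + 0.1100×257.5 = 105.0740 per 1,000.
The 2018 intake: 0.2500×11.7 + 0.1700×37.4 + 0.1800×96.2 + 0.1200×104.6 + 0.0800×208.1 + 0.0900×225.2 + 0.1100×297.3 = 108.7700 per 1,000.
Ratio = 105.0740 ÷ 108.7700 = 0.96602.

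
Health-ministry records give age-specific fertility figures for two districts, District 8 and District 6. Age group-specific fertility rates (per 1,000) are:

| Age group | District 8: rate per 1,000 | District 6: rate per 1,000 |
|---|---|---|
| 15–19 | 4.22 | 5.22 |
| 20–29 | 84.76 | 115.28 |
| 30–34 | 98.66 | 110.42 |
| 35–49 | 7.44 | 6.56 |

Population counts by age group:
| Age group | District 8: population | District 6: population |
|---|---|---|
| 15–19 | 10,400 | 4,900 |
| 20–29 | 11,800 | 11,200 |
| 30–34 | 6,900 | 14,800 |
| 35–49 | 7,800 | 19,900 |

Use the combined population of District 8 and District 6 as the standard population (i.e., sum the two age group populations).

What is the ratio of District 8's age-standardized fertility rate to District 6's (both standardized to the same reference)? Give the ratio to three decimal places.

Combined standard total = 87,700; weights = 0.1745, 0.2623, 0.2474, 0.3158.
District 8: 0.1745×4.22 + 0.2623×84.76 + 0.2474×98.66 + 0.3158×7.44 = 49.7270 per 1,000.
District 6: 0.1745×5.22 + 0.2623×115.28 + 0.2474×110.42 + 0.3158×6.56 = 60.5374 per 1,000.
Ratio = 49.7270 ÷ 60.5374 = 0.82143.

0.821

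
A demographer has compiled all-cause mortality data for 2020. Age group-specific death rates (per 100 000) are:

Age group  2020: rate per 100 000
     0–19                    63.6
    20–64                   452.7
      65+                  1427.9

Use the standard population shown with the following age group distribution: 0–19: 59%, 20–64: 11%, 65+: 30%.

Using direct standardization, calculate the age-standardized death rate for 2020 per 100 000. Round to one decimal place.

Standard weights: 0.59, 0.11, 0.30.
Standardized rate: 0.5900×63.6 + 0.1100×452.7 + 0.3000×1427.9 = 515.6910 per 100 000.

515.7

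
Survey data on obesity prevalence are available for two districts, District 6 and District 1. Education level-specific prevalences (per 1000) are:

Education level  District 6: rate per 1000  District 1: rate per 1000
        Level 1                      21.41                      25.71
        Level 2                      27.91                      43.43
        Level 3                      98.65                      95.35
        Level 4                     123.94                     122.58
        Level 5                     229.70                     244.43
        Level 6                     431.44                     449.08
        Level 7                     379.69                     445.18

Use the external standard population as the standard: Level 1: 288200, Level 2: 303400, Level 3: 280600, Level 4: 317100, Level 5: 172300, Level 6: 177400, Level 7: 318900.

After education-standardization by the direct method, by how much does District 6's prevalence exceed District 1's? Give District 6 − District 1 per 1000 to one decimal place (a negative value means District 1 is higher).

Standard total = 1857900; weights = 0.1551, 0.1633, 0.1510, 0.1707, 0.0927, 0.0955, 0.1716.
District 6: 0.1551×21.41 + 0.1633×27.91 + 0.1510×98.65 + 0.1707×123.94 + 0.0927×229.70 + 0.0955×431.44 + 0.1716×379.69 = 171.6017 per 1000.
District 1: 0.1551×25.71 + 0.1633×43.43 + 0.1510×95.35 + 0.1707×122.58 + 0.0927×244.43 + 0.0955×449.08 + 0.1716×445.18 = 188.3641 per 1000.
Difference = 171.6017 − 188.3641 = -16.7624.

-16.8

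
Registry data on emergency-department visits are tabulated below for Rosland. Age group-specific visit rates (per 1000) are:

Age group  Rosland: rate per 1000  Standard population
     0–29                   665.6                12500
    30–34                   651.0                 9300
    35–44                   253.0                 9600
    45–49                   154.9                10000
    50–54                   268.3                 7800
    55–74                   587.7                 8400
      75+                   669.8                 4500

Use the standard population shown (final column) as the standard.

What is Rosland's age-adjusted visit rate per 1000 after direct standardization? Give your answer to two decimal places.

Standard total = 62100; weights = 0.2013, 0.1498, 0.1546, 0.1610, 0.1256, 0.1353, 0.0725.
Standardized rate: 0.2013×665.6 + 0.1498×651.0 + 0.1546×253.0 + 0.1610×154.9 + 0.1256×268.3 + 0.1353×587.7 + 0.0725×669.8 = 457.2564 per 1000.

457.26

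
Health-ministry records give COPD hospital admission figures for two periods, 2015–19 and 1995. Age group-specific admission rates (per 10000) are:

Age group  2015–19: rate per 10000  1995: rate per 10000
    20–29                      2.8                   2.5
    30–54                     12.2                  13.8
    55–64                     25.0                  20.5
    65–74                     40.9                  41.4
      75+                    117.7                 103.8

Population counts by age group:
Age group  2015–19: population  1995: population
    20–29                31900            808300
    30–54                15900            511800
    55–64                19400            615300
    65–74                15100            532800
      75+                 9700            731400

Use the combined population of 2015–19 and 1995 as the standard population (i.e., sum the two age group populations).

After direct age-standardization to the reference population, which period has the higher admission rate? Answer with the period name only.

Combined standard total = 3291600; weights = 0.2553, 0.1603, 0.1928, 0.1665, 0.2251.
2015–19: 0.2553×2.8 + 0.1603×12.2 + 0.1928×25.0 + 0.1665×40.9 + 0.2251×117.7 = 40.7992 per 10000.
1995: 0.2553×2.5 + 0.1603×13.8 + 0.1928×20.5 + 0.1665×41.4 + 0.2251×103.8 = 37.0651 per 10000.
The crude rates (27.47 vs 37.40) would put 1995 higher, but that reflects its age composition; once standardized to a common age structure, 2015–19 has the higher underlying rate.

2015–19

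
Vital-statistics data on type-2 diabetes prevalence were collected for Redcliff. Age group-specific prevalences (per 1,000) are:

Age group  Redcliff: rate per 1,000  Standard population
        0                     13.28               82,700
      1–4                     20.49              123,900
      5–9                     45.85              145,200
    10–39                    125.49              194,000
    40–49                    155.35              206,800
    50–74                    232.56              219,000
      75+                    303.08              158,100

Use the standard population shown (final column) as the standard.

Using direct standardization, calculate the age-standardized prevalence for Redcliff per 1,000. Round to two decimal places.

Standard total = 1,129,700; weights = 0.0732, 0.1097, 0.1285, 0.1717, 0.1831, 0.1939, 0.1399.
Standardized rate: 0.0732×13.28 + 0.1097×20.49 + 0.1285×45.85 + 0.1717×125.49 + 0.1831×155.35 + 0.1939×232.56 + 0.1399×303.08 = 146.5995 per 1,000.

146.60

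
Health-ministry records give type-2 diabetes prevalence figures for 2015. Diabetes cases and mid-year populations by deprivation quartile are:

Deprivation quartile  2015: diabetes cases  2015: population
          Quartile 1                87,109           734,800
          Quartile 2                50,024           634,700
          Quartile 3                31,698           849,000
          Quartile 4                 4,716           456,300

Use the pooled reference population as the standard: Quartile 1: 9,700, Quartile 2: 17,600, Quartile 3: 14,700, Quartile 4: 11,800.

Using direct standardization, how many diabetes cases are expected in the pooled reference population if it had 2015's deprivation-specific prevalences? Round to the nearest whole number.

Deprivation-specific rates per 1,000 for 2015: 118.548, 78.815, 37.336, 10.335.
Expected diabetes cases = Σ (standard pop × deprivation-specific rate ÷ 1,000)
= 9,700×118.548/1,000 + 17,600×78.815/1,000 + 14,700×37.336/1,000 + 11,800×10.335/1,000
= 1149.91 + 1387.15 + 548.83 + 121.96 = 3207.85.

3208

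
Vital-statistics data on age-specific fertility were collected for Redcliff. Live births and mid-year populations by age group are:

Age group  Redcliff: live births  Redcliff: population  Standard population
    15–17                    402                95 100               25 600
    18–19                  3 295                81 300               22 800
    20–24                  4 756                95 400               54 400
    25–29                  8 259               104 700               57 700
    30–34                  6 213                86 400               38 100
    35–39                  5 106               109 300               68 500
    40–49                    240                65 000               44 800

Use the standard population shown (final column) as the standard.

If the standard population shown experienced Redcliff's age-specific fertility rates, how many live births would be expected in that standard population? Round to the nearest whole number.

14401

Age-specific rates per 1 000 for Redcliff: 4.227, 40.529, 49.853, 78.883, 71.910, 46.715, 3.692.
Expected live births = Σ (standard pop × age-specific rate ÷ 1 000)
= 25 600×4.227/1 000 + 22 800×40.529/1 000 + 54 400×49.853/1 000 + 57 700×78.883/1 000 + 38 100×71.910/1 000 + 68 500×46.715/1 000 + 44 800×3.692/1 000
= 108.21 + 924.06 + 2712.02 + 4551.52 + 2739.76 + 3200.01 + 165.42 = 14401.00.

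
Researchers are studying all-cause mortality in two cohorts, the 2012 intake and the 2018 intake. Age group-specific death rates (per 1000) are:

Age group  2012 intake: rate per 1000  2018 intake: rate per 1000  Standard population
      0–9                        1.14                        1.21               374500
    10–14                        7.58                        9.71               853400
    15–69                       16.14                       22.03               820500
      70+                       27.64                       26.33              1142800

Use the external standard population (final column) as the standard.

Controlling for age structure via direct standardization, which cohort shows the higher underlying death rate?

Standard total = 3191200; weights = 0.1174, 0.2674, 0.2571, 0.3581.
The 2012 intake: 0.1174×1.14 + 0.2674×7.58 + 0.2571×16.14 + 0.3581×27.64 = 16.2088 per 1000.
The 2018 intake: 0.1174×1.21 + 0.2674×9.71 + 0.2571×22.03 + 0.3581×26.33 = 17.8319 per 1000.

2018 intake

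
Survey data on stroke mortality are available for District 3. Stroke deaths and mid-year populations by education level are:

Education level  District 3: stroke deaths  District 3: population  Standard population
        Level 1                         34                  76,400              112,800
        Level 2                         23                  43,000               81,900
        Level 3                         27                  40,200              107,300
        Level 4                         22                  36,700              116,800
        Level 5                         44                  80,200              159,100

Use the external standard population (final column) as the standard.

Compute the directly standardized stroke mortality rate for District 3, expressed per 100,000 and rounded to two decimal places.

Education-specific rates per 100,000 for District 3: 44.50, 53.49, 67.16, 59.95, 54.86.
Standard total = 577,900; weights = 0.1952, 0.1417, 0.1857, 0.2021, 0.2753.
Standardized rate: 0.1952×44.50 + 0.1417×53.49 + 0.1857×67.16 + 0.2021×59.95 + 0.2753×54.86 = 55.9571 per 100,000.

55.96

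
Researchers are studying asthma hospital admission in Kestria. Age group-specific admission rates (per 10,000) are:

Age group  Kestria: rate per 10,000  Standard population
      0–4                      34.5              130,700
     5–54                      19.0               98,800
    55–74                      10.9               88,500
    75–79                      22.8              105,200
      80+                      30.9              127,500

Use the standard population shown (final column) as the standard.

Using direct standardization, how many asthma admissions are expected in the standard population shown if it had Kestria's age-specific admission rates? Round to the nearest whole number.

Expected asthma admissions = Σ (standard pop × age-specific rate ÷ 10,000)
= 130,700×34.5/10,000 + 98,800×19.0/10,000 + 88,500×10.9/10,000 + 105,200×22.8/10,000 + 127,500×30.9/10,000
= 450.92 + 187.72 + 96.47 + 239.86 + 393.98 = 1368.93.

1369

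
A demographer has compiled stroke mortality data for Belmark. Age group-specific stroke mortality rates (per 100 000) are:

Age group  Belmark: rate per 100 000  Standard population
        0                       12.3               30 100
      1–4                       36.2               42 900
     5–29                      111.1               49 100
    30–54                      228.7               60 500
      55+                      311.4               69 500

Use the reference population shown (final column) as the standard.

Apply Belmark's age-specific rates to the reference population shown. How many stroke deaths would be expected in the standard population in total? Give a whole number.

Expected stroke deaths = Σ (standard pop × age-specific rate ÷ 100 000)
= 30 100×12.3/100 000 + 42 900×36.2/100 000 + 49 100×111.1/100 000 + 60 500×228.7/100 000 + 69 500×311.4/100 000
= 3.70 + 15.53 + 54.55 + 138.36 + 216.42 = 428.57.

429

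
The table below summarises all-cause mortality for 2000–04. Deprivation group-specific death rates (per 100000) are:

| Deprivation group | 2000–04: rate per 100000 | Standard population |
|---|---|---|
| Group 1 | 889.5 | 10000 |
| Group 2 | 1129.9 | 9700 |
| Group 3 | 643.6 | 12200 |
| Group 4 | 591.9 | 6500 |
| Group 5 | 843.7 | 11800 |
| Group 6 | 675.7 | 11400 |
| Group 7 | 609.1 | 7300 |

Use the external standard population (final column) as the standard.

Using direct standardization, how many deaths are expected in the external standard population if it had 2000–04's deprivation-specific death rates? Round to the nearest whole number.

Expected deaths = Σ (standard pop × deprivation-specific rate ÷ 100000)
= 10000×889.5/100000 + 9700×1129.9/100000 + 12200×643.6/100000 + 6500×591.9/100000 + 11800×843.7/100000 + 11400×675.7/100000 + 7300×609.1/100000
= 88.95 + 109.60 + 78.52 + 38.47 + 99.56 + 77.03 + 44.46 = 536.59.

537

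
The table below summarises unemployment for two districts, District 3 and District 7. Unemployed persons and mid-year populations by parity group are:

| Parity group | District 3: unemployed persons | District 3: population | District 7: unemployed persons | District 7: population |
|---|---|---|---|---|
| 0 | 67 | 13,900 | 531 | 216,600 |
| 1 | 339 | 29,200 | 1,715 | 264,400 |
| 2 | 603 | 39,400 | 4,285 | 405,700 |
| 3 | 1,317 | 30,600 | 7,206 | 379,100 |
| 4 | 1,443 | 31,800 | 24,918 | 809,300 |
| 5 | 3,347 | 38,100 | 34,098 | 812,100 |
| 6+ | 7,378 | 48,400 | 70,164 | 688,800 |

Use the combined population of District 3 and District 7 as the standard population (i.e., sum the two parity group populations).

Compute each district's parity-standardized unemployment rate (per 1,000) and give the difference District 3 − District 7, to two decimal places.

Parity-specific rates per 1,000 for District 3: 4.820, 11.610, 15.305, 43.039, 45.377, 87.848, 152.438.
For District 7: 2.452, 6.486, 10.562, 19.008, 30.790, 41.987, 101.864.
Combined standard total = 3,807,400; weights = 0.0605, 0.0771, 0.1169, 0.1076, 0.2209, 0.2233, 0.1936.
District 3: 0.0605×4.820 + 0.0771×11.610 + 0.1169×15.305 + 0.1076×43.039 + 0.2209×45.377 + 0.2233×87.848 + 0.1936×152.438 = 66.7640 per 1,000.
District 7: 0.0605×2.452 + 0.0771×6.486 + 0.1169×10.562 + 0.1076×19.008 + 0.2209×30.790 + 0.2233×41.987 + 0.1936×101.864 = 39.8296 per 1,000.
Difference = 66.7640 − 39.8296 = 26.9344.

26.93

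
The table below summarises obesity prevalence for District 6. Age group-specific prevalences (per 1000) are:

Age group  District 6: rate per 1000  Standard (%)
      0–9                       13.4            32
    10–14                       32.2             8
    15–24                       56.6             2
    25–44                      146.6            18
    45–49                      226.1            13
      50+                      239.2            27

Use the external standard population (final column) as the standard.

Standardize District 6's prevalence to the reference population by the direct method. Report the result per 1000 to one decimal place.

Standard weights: 0.32, 0.08, 0.02, 0.18, 0.13, 0.27.
Standardized rate: 0.3200×13.4 + 0.0800×32.2 + 0.0200×56.6 + 0.1800×146.6 + 0.1300×226.1 + 0.2700×239.2 = 128.3610 per 1000.

128.4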